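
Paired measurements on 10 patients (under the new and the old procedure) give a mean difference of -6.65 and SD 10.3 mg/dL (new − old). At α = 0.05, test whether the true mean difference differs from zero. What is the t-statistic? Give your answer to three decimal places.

H0: μ_d = 0; H1: μ_d ≠ 0 (paired t-test on the differences, two-sided).
t = d̄/(s_d/√n) = -6.65/(10.3/√10) = -2.042
df = n − 1 = 9
Two-sided p-value ≈ 0.0716
Since p ≈ 0.0716 > α = 0.05, fail to reject H0; the data do not provide sufficient evidence against H0.

-2.042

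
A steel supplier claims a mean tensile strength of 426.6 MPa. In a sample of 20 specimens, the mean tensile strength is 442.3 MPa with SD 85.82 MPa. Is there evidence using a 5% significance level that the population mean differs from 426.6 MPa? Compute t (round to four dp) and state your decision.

H0: μ = 426.6; H1: μ ≠ 426.6 (one-sample t-test, two-sided).
t = (x̄ − μ₀)/(s/√n) = (442.3 − 426.6)/(85.82/√20) = 0.8181
df = n − 1 = 19
Two-sided p-value ≈ 0.423
Since p ≈ 0.423 > α = 0.05, fail to reject H0; the data do not provide sufficient evidence against H0.

t = 0.8181; fail to reject H0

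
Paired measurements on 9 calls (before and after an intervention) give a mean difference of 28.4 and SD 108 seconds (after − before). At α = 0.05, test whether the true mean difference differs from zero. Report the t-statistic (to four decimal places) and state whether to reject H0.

H0: μ_d = 0; H1: μ_d ≠ 0 (paired t-test on the differences, two-sided).
t = d̄/(s_d/√n) = 28.4/(108/√9) = 0.7889
df = n − 1 = 8
Two-sided p-value ≈ 0.453
Since p ≈ 0.453 > α = 0.05, fail to reject H0; the data do not provide sufficient evidence against H0.

t = 0.7889; fail to reject H0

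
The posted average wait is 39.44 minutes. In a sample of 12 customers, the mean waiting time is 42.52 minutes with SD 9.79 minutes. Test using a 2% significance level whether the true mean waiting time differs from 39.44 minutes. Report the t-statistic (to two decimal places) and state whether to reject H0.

H0: μ = 39.44; H1: μ ≠ 39.44 (one-sample t-test, two-sided).
t = (x̄ − μ₀)/(s/√n) = (42.52 − 39.44)/(9.79/√12) = 1.09
df = n − 1 = 11
Two-sided p-value ≈ 0.2991
Since p ≈ 0.2991 > α = 0.02, fail to reject H0; the evidence is not statistically significant.

t = 1.09; fail to reject H0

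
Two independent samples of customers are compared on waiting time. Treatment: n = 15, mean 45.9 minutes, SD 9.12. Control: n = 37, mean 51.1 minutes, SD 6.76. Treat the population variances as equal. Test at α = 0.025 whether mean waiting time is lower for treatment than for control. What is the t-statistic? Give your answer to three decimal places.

-2.266

Let group 1 = treatment, group 2 = control. H0: μ_1 = μ_2; H1: μ_1 < μ_2 (two-sample pooled-variance t-test, left-tailed).
s_p² = [(15−1)·9.12² + (37−1)·6.76²]/(15+37−2) = 56.1911
t = (45.9 − 51.1)/√[56.1911·(1/15 + 1/37)] = -2.266
df = n₁ + n₂ − 2 = 50
p-value = P(T ≤ -2.266) ≈ 0.014
Since p ≈ 0.014 < α = 0.025, reject H0; the evidence is statistically significant.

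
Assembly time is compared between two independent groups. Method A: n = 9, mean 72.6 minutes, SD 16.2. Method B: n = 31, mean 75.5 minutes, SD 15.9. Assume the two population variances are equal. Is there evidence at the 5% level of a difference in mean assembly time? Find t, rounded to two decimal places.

Let group 1 = method A, group 2 = method B. H0: μ_1 = μ_2; H1: μ_1 ≠ μ_2 (two-sample pooled-variance t-test, two-sided).
s_p² = [(9−1)·16.2² + (31−1)·15.9²]/(9+31−2) = 254.837
t = (72.6 − 75.5)/√[254.837·(1/9 + 1/31)] = -0.48
df = n₁ + n₂ − 2 = 38
Two-sided p-value ≈ 0.634
Since p ≈ 0.634 > α = 0.05, fail to reject H0; the evidence is not statistically significant.

-0.48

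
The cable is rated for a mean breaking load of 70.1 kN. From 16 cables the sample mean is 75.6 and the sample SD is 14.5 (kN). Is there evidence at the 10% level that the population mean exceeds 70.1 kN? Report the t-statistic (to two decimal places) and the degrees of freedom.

H0: μ = 70.1; H1: μ > 70.1 (one-sample t-test, right-tailed).
t = (x̄ − μ₀)/(s/√n) = (75.6 − 70.1)/(14.5/√16) = 1.52
df = n − 1 = 15
p-value = P(T ≥ 1.52) ≈ 0.075
Since p ≈ 0.075 < α = 0.1, reject H0; the evidence is statistically significant.

t = 1.52, df = 15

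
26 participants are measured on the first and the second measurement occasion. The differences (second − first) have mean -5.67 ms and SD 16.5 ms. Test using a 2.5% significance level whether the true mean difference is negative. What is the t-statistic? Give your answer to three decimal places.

H0: μ_d = 0; H1: μ_d < 0 (paired t-test on the differences, left-tailed).
t = d̄/(s_d/√n) = -5.67/(16.5/√26) = -1.752
df = n − 1 = 25
p-value = P(T ≤ -1.752) ≈ 0.0460
Since p ≈ 0.0460 > α = 0.025, fail to reject H0; the data do not provide sufficient evidence against H0.

-1.752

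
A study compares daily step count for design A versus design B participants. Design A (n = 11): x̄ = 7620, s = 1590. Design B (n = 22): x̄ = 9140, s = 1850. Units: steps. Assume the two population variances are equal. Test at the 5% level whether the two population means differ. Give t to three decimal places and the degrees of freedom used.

Let group 1 = design A, group 2 = design B. H0: μ_1 = μ_2; H1: μ_1 ≠ μ_2 (two-sample pooled-variance t-test, two-sided).
s_p² = [(11−1)·1590² + (22−1)·1850²]/(11+22−2) = 3133980
t = (7620 − 9140)/√[3133980·(1/11 + 1/22)] = -2.325
df = n₁ + n₂ − 2 = 31
Two-sided p-value ≈ 0.027
Since p ≈ 0.027 < α = 0.05, reject H0; the data support H1.

t = -2.325, df = 31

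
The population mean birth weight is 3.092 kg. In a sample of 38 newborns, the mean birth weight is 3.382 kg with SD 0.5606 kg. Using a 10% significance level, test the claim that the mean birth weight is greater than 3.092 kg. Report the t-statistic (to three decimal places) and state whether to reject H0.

t = 3.189; reject H0

H0: μ = 3.092; H1: μ > 3.092 (one-sample t-test, right-tailed).
t = (x̄ − μ₀)/(s/√n) = (3.382 − 3.092)/(0.5606/√38) = 3.189
df = n − 1 = 37
p-value = P(T ≥ 3.189) ≈ 0.001
Since p ≈ 0.001 < α = 0.1, reject H0; the evidence is statistically significant.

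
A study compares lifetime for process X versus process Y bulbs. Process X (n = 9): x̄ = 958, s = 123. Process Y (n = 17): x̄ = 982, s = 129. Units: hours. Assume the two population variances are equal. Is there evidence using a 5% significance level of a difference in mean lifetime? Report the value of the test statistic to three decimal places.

-0.458

Let group 1 = process X, group 2 = process Y. H0: μ_1 = μ_2; H1: μ_1 ≠ μ_2 (two-sample pooled-variance t-test, two-sided).
s_p² = [(9−1)·123² + (17−1)·129²]/(9+17−2) = 16137
t = (958 − 982)/√[16137·(1/9 + 1/17)] = -0.458
df = n₁ + n₂ − 2 = 24
Two-sided p-value ≈ 0.6509
Since p ≈ 0.6509 > α = 0.05, fail to reject H0; the evidence is not statistically significant.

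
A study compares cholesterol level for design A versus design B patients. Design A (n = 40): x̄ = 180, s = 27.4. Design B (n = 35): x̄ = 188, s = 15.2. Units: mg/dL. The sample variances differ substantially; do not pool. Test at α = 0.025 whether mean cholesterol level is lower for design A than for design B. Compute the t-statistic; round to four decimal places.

-1.5883

Let group 1 = design A, group 2 = design B. H0: μ_1 = μ_2; H1: μ_1 < μ_2 (Welch's two-sample t-test, left-tailed).
t = (x̄_1 − x̄_2)/√(s_1²/n_1 + s_2²/n_2) = (180 − 188)/√(27.4²/40 + 15.2²/35) = -1.5883
Welch–Satterthwaite df ≈ 62.40
p-value = P(T ≤ -1.5883) ≈ 0.0586
Since p ≈ 0.0586 > α = 0.025, fail to reject H0; the evidence is not statistically significant.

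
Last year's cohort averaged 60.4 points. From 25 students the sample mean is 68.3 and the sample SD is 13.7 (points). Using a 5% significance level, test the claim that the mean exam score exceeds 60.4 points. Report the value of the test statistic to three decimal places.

H0: μ = 60.4; H1: μ > 60.4 (one-sample t-test, right-tailed).
t = (x̄ − μ₀)/(s/√n) = (68.3 − 60.4)/(13.7/√25) = 2.883
df = n − 1 = 24
p-value = P(T ≥ 2.883) ≈ 0.004
Since p ≈ 0.004 < α = 0.05, reject H0; the evidence is statistically significant.

2.883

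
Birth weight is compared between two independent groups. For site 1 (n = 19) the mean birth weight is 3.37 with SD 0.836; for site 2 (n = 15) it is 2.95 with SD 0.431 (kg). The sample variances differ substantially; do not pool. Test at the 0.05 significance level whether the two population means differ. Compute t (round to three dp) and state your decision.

t = 1.894; fail to reject H0

Let group 1 = site 1, group 2 = site 2. H0: μ_1 = μ_2; H1: μ_1 ≠ μ_2 (Welch's two-sample t-test, two-sided).
t = (x̄_1 − x̄_2)/√(s_1²/n_1 + s_2²/n_2) = (3.37 − 2.95)/√(0.836²/19 + 0.431²/15) = 1.894
Welch–Satterthwaite df ≈ 28.07
Two-sided p-value ≈ 0.069
Since p ≈ 0.069 > α = 0.05, fail to reject H0; the evidence is not statistically significant.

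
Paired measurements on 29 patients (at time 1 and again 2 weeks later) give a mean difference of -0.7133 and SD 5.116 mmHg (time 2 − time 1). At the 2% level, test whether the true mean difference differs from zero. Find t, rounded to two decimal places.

H0: μ_d = 0; H1: μ_d ≠ 0 (paired t-test on the differences, two-sided).
t = d̄/(s_d/√n) = -0.7133/(5.116/√29) = -0.75
df = n − 1 = 28
Two-sided p-value ≈ 0.459
Since p ≈ 0.459 > α = 0.02, fail to reject H0; the evidence is not statistically significant.

-0.75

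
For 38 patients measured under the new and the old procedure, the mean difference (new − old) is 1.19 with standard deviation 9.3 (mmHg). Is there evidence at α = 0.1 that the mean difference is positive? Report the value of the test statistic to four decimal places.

0.7888

H0: μ_d = 0; H1: μ_d > 0 (paired t-test on the differences, right-tailed).
t = d̄/(s_d/√n) = 1.19/(9.3/√38) = 0.7888
df = n − 1 = 37
p-value = P(T ≥ 0.7888) ≈ 0.2176
Since p ≈ 0.2176 > α = 0.1, fail to reject H0; the data do not provide sufficient evidence against H0.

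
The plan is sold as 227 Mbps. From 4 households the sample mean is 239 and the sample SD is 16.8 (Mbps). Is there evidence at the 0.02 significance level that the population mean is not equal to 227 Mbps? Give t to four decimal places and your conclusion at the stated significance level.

t = 1.4286; fail to reject H0

H0: μ = 227; H1: μ ≠ 227 (one-sample t-test, two-sided).
t = (x̄ − μ₀)/(s/√n) = (239 − 227)/(16.8/√4) = 1.4286
df = n − 1 = 3
Two-sided p-value ≈ 0.248
Since p ≈ 0.248 > α = 0.02, fail to reject H0; the data do not provide sufficient evidence against H0.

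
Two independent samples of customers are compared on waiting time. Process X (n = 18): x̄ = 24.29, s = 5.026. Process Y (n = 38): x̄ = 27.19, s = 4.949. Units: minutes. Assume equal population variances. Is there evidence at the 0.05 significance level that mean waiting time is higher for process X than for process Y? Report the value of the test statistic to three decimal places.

Let group 1 = process X, group 2 = process Y. H0: μ_1 = μ_2; H1: μ_1 > μ_2 (two-sample pooled-variance t-test, right-tailed).
s_p² = [(18−1)·5.026² + (38−1)·4.949²]/(18+38−2) = 24.7344
t = (24.29 − 27.19)/√[24.7344·(1/18 + 1/38)] = -2.038
df = n₁ + n₂ − 2 = 54
p-value = P(T ≥ -2.038) ≈ 0.977
Since p ≈ 0.977 > α = 0.05, fail to reject H0; the evidence is not statistically significant.

-2.038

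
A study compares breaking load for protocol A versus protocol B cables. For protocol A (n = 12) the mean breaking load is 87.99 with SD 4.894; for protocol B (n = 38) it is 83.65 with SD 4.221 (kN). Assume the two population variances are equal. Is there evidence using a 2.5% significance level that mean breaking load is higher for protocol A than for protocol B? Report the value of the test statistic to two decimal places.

2.99

Let group 1 = protocol A, group 2 = protocol B. H0: μ_1 = μ_2; H1: μ_1 > μ_2 (two-sample pooled-variance t-test, right-tailed).
s_p² = [(12−1)·4.894² + (38−1)·4.221²]/(12+38−2) = 19.2226
t = (87.99 − 83.65)/√[19.2226·(1/12 + 1/38)] = 2.99
df = n₁ + n₂ − 2 = 48
p-value = P(T ≥ 2.99) ≈ 0.0022
Since p ≈ 0.0022 < α = 0.025, reject H0; the data support H1.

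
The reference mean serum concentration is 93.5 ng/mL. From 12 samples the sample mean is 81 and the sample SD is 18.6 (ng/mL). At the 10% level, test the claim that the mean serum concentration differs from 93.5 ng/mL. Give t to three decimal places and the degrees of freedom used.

t = -2.328, df = 11

H0: μ = 93.5; H1: μ ≠ 93.5 (one-sample t-test, two-sided).
t = (x̄ − μ₀)/(s/√n) = (81 − 93.5)/(18.6/√12) = -2.328
df = n − 1 = 11
Two-sided p-value ≈ 0.0400
Since p ≈ 0.0400 < α = 0.1, reject H0; the evidence is statistically significant.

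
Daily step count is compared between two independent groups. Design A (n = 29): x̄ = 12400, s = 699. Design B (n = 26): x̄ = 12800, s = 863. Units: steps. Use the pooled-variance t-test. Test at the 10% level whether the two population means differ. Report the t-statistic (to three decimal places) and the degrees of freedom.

t = -1.897, df = 53

Let group 1 = design A, group 2 = design B. H0: μ_1 = μ_2; H1: μ_1 ≠ μ_2 (two-sample pooled-variance t-test, two-sided).
s_p² = [(29−1)·699² + (26−1)·863²]/(29+26−2) = 609435
t = (12400 − 12800)/√[609435·(1/29 + 1/26)] = -1.897
df = n₁ + n₂ − 2 = 53
Two-sided p-value ≈ 0.0633
Since p ≈ 0.0633 < α = 0.1, reject H0; the evidence is statistically significant.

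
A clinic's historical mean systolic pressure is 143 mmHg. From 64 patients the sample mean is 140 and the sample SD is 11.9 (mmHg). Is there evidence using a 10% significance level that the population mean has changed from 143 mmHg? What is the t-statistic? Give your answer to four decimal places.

-2.0168

H0: μ = 143; H1: μ ≠ 143 (one-sample t-test, two-sided).
t = (x̄ − μ₀)/(s/√n) = (140 − 143)/(11.9/√64) = -2.0168
df = n − 1 = 63
Two-sided p-value ≈ 0.048
Since p ≈ 0.048 < α = 0.1, reject H0; the data support H1.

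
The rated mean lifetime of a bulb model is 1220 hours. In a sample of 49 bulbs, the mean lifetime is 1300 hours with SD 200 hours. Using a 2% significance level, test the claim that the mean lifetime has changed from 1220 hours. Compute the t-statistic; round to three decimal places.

2.800

H0: μ = 1220; H1: μ ≠ 1220 (one-sample t-test, two-sided).
t = (x̄ − μ₀)/(s/√n) = (1300 − 1220)/(200/√49) = 2.800
df = n − 1 = 48
Two-sided p-value ≈ 0.007
Since p ≈ 0.007 < α = 0.02, reject H0; the data support H1.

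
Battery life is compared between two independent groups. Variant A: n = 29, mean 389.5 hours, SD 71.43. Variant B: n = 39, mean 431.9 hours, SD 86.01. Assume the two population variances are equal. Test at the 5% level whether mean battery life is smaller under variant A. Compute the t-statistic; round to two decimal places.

Let group 1 = variant A, group 2 = variant B. H0: μ_1 = μ_2; H1: μ_1 < μ_2 (two-sample pooled-variance t-test, left-tailed).
s_p² = [(29−1)·71.43² + (39−1)·86.01²]/(29+39−2) = 6423.88
t = (389.5 − 431.9)/√[6423.88·(1/29 + 1/39)] = -2.16
df = n₁ + n₂ − 2 = 66
p-value = P(T ≤ -2.16) ≈ 0.0173
Since p ≈ 0.0173 < α = 0.05, reject H0; the evidence is statistically significant.

-2.16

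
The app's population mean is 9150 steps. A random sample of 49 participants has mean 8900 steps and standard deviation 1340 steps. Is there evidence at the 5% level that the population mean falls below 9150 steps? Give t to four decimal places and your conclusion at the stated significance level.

t = -1.3060; fail to reject H0

H0: μ = 9150; H1: μ < 9150 (one-sample t-test, left-tailed).
t = (x̄ − μ₀)/(s/√n) = (8900 − 9150)/(1340/√49) = -1.3060
df = n − 1 = 48
p-value = P(T ≤ -1.3060) ≈ 0.099
Since p ≈ 0.099 > α = 0.05, fail to reject H0; the data do not provide sufficient evidence against H0.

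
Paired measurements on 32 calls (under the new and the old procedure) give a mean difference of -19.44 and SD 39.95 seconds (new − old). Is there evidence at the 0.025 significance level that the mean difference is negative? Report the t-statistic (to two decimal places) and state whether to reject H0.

H0: μ_d = 0; H1: μ_d < 0 (paired t-test on the differences, left-tailed).
t = d̄/(s_d/√n) = -19.44/(39.95/√32) = -2.75
df = n − 1 = 31
p-value = P(T ≤ -2.75) ≈ 0.0049
Since p ≈ 0.0049 < α = 0.025, reject H0; the evidence is statistically significant.

t = -2.75; reject H0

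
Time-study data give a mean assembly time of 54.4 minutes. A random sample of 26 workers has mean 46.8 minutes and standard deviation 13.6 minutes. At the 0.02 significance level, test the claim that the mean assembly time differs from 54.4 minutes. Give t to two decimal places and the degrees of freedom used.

t = -2.85, df = 25

H0: μ = 54.4; H1: μ ≠ 54.4 (one-sample t-test, two-sided).
t = (x̄ − μ₀)/(s/√n) = (46.8 − 54.4)/(13.6/√26) = -2.85
df = n − 1 = 25
Two-sided p-value ≈ 0.009
Since p ≈ 0.009 < α = 0.02, reject H0; the data support H1.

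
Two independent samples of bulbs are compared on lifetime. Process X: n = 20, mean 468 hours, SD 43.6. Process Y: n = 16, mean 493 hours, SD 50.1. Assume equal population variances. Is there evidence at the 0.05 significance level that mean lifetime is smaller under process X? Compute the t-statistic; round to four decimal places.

-1.6002

Let group 1 = process X, group 2 = process Y. H0: μ_1 = μ_2; H1: μ_1 < μ_2 (two-sample pooled-variance t-test, left-tailed).
s_p² = [(20−1)·43.6² + (16−1)·50.1²]/(20+16−2) = 2169.66
t = (468 − 493)/√[2169.66·(1/20 + 1/16)] = -1.6002
df = n₁ + n₂ − 2 = 34
p-value = P(T ≤ -1.6002) ≈ 0.0594
Since p ≈ 0.0594 > α = 0.05, fail to reject H0; the evidence is not statistically significant.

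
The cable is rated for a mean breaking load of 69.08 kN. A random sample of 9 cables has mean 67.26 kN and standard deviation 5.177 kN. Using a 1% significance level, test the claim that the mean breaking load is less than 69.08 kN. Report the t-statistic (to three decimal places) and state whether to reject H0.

t = -1.055; fail to reject H0

H0: μ = 69.08; H1: μ < 69.08 (one-sample t-test, left-tailed).
t = (x̄ − μ₀)/(s/√n) = (67.26 − 69.08)/(5.177/√9) = -1.055
df = n − 1 = 8
p-value = P(T ≤ -1.055) ≈ 0.161
Since p ≈ 0.161 > α = 0.01, fail to reject H0; the evidence is not statistically significant.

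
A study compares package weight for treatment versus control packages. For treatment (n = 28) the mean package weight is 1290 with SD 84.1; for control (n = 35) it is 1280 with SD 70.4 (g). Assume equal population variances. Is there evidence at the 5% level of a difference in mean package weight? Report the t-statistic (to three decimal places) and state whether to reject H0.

t = 0.514; fail to reject H0

Let group 1 = treatment, group 2 = control. H0: μ_1 = μ_2; H1: μ_1 ≠ μ_2 (two-sample pooled-variance t-test, two-sided).
s_p² = [(28−1)·84.1² + (35−1)·70.4²]/(28+35−2) = 5893.04
t = (1290 − 1280)/√[5893.04·(1/28 + 1/35)] = 0.514
df = n₁ + n₂ − 2 = 61
Two-sided p-value ≈ 0.609
Since p ≈ 0.609 > α = 0.05, fail to reject H0; the evidence is not statistically significant.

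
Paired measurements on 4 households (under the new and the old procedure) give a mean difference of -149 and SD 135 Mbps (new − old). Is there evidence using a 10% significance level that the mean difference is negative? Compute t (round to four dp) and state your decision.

t = -2.2074; reject H0

H0: μ_d = 0; H1: μ_d < 0 (paired t-test on the differences, left-tailed).
t = d̄/(s_d/√n) = -149/(135/√4) = -2.2074
df = n − 1 = 3
p-value = P(T ≤ -2.2074) ≈ 0.057
Since p ≈ 0.057 < α = 0.1, reject H0; the evidence is statistically significant.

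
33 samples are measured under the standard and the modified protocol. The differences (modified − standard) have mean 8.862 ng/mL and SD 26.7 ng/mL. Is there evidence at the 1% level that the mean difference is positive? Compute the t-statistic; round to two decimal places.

H0: μ_d = 0; H1: μ_d > 0 (paired t-test on the differences, right-tailed).
t = d̄/(s_d/√n) = 8.862/(26.7/√33) = 1.91
df = n − 1 = 32
p-value = P(T ≥ 1.91) ≈ 0.0328
Since p ≈ 0.0328 > α = 0.01, fail to reject H0; the data do not provide sufficient evidence against H0.

1.91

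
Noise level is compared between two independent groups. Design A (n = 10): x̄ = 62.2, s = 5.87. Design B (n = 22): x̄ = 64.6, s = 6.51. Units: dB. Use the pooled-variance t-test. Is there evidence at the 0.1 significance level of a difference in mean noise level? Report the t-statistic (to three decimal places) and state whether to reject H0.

t = -0.995; fail to reject H0

Let group 1 = design A, group 2 = design B. H0: μ_1 = μ_2; H1: μ_1 ≠ μ_2 (two-sample pooled-variance t-test, two-sided).
s_p² = [(10−1)·5.87² + (22−1)·6.51²]/(10+22−2) = 40.0031
t = (62.2 − 64.6)/√[40.0031·(1/10 + 1/22)] = -0.995
df = n₁ + n₂ − 2 = 30
Two-sided p-value ≈ 0.3277
Since p ≈ 0.3277 > α = 0.1, fail to reject H0; the data do not provide sufficient evidence against H0.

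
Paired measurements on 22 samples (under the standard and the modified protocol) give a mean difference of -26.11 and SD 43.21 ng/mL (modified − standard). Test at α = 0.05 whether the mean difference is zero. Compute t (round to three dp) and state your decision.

t = -2.834; reject H0

H0: μ_d = 0; H1: μ_d ≠ 0 (paired t-test on the differences, two-sided).
t = d̄/(s_d/√n) = -26.11/(43.21/√22) = -2.834
df = n − 1 = 21
Two-sided p-value ≈ 0.010
Since p ≈ 0.010 < α = 0.05, reject H0; the evidence is statistically significant.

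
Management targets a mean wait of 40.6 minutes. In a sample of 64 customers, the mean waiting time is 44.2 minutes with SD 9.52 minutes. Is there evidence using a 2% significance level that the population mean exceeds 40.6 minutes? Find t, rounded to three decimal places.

H0: μ = 40.6; H1: μ > 40.6 (one-sample t-test, right-tailed).
t = (x̄ − μ₀)/(s/√n) = (44.2 − 40.6)/(9.52/√64) = 3.025
df = n − 1 = 63
p-value = P(T ≥ 3.025) ≈ 0.0018
Since p ≈ 0.0018 < α = 0.02, reject H0; the data support H1.

3.025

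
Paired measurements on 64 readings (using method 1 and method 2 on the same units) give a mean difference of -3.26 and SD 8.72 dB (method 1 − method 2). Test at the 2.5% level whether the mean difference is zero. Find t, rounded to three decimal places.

H0: μ_d = 0; H1: μ_d ≠ 0 (paired t-test on the differences, two-sided).
t = d̄/(s_d/√n) = -3.26/(8.72/√64) = -2.991
df = n − 1 = 63
Two-sided p-value ≈ 0.0040
Since p ≈ 0.0040 < α = 0.025, reject H0; the data support H1.

-2.991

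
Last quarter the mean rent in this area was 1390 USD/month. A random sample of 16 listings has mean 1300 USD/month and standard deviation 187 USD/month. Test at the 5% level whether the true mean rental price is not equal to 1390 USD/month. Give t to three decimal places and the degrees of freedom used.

t = -1.925, df = 15

H0: μ = 1390; H1: μ ≠ 1390 (one-sample t-test, two-sided).
t = (x̄ − μ₀)/(s/√n) = (1300 − 1390)/(187/√16) = -1.925
df = n − 1 = 15
Two-sided p-value ≈ 0.073
Since p ≈ 0.073 > α = 0.05, fail to reject H0; the data do not provide sufficient evidence against H0.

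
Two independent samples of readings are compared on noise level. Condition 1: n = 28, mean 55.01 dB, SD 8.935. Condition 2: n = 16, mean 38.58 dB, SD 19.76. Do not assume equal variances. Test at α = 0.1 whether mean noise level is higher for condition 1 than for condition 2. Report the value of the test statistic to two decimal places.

3.15

Let group 1 = condition 1, group 2 = condition 2. H0: μ_1 = μ_2; H1: μ_1 > μ_2 (Welch's two-sample t-test, right-tailed).
t = (x̄_1 − x̄_2)/√(s_1²/n_1 + s_2²/n_2) = (55.01 − 38.58)/√(8.935²/28 + 19.76²/16) = 3.15
Welch–Satterthwaite df ≈ 18.57
p-value = P(T ≥ 3.15) ≈ 0.003
Since p ≈ 0.003 < α = 0.1, reject H0; the evidence is statistically significant.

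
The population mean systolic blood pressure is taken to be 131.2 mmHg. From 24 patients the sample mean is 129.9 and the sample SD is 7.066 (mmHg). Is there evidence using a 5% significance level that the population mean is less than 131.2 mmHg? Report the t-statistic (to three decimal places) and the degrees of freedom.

H0: μ = 131.2; H1: μ < 131.2 (one-sample t-test, left-tailed).
t = (x̄ − μ₀)/(s/√n) = (129.9 − 131.2)/(7.066/√24) = -0.901
df = n − 1 = 23
p-value = P(T ≤ -0.901) ≈ 0.188
Since p ≈ 0.188 > α = 0.05, fail to reject H0; the evidence is not statistically significant.

t = -0.901, df = 23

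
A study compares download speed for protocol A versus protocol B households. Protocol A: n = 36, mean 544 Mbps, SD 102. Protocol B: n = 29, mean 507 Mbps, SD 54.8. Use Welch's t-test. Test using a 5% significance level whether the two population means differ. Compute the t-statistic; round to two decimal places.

1.87

Let group 1 = protocol A, group 2 = protocol B. H0: μ_1 = μ_2; H1: μ_1 ≠ μ_2 (Welch's two-sample t-test, two-sided).
t = (x̄_1 − x̄_2)/√(s_1²/n_1 + s_2²/n_2) = (544 − 507)/√(102²/36 + 54.8²/29) = 1.87
Welch–Satterthwaite df ≈ 55.65
Two-sided p-value ≈ 0.067
Since p ≈ 0.067 > α = 0.05, fail to reject H0; the data do not provide sufficient evidence against H0.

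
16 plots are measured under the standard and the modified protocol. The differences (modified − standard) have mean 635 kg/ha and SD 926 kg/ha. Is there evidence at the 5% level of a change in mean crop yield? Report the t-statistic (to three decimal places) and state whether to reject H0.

t = 2.743; reject H0

H0: μ_d = 0; H1: μ_d ≠ 0 (paired t-test on the differences, two-sided).
t = d̄/(s_d/√n) = 635/(926/√16) = 2.743
df = n − 1 = 15
Two-sided p-value ≈ 0.0151
Since p ≈ 0.0151 < α = 0.05, reject H0; the data support H1.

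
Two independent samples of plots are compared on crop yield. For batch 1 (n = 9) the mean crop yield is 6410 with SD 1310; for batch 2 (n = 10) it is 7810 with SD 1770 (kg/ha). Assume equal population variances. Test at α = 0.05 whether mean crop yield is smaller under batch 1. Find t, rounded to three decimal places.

-1.940

Let group 1 = batch 1, group 2 = batch 2. H0: μ_1 = μ_2; H1: μ_1 < μ_2 (two-sample pooled-variance t-test, left-tailed).
s_p² = [(9−1)·1310² + (10−1)·1770²]/(9+10−2) = 2466170
t = (6410 − 7810)/√[2466170·(1/9 + 1/10)] = -1.940
df = n₁ + n₂ − 2 = 17
p-value = P(T ≤ -1.940) ≈ 0.035
Since p ≈ 0.035 < α = 0.05, reject H0; the evidence is statistically significant.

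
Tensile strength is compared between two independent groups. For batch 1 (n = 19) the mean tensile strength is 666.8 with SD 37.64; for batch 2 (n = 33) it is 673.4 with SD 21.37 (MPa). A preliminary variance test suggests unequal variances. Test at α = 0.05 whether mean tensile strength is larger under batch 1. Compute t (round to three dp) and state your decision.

Let group 1 = batch 1, group 2 = batch 2. H0: μ_1 = μ_2; H1: μ_1 > μ_2 (Welch's two-sample t-test, right-tailed).
t = (x̄_1 − x̄_2)/√(s_1²/n_1 + s_2²/n_2) = (666.8 − 673.4)/√(37.64²/19 + 21.37²/33) = -0.702
Welch–Satterthwaite df ≈ 24.82
p-value = P(T ≥ -0.702) ≈ 0.755
Since p ≈ 0.755 > α = 0.05, fail to reject H0; the data do not provide sufficient evidence against H0.

t = -0.702; fail to reject H0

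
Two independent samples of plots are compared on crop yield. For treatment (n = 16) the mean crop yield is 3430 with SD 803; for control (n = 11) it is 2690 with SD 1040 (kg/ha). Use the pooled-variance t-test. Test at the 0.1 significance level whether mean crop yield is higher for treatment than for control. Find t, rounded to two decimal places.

2.09

Let group 1 = treatment, group 2 = control. H0: μ_1 = μ_2; H1: μ_1 > μ_2 (two-sample pooled-variance t-test, right-tailed).
s_p² = [(16−1)·803² + (11−1)·1040²]/(16+11−2) = 819525
t = (3430 − 2690)/√[819525·(1/16 + 1/11)] = 2.09
df = n₁ + n₂ − 2 = 25
p-value = P(T ≥ 2.09) ≈ 0.024
Since p ≈ 0.024 < α = 0.1, reject H0; the evidence is statistically significant.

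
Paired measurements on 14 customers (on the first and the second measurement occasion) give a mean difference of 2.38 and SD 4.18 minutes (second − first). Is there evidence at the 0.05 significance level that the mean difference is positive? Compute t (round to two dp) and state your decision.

H0: μ_d = 0; H1: μ_d > 0 (paired t-test on the differences, right-tailed).
t = d̄/(s_d/√n) = 2.38/(4.18/√14) = 2.13
df = n − 1 = 13
p-value = P(T ≥ 2.13) ≈ 0.026
Since p ≈ 0.026 < α = 0.05, reject H0; the data support H1.

t = 2.13; reject H0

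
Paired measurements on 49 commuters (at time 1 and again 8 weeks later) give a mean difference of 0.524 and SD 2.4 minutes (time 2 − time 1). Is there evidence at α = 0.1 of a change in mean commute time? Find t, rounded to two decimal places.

H0: μ_d = 0; H1: μ_d ≠ 0 (paired t-test on the differences, two-sided).
t = d̄/(s_d/√n) = 0.524/(2.4/√49) = 1.53
df = n − 1 = 48
Two-sided p-value ≈ 0.133
Since p ≈ 0.133 > α = 0.1, fail to reject H0; the evidence is not statistically significant.

1.53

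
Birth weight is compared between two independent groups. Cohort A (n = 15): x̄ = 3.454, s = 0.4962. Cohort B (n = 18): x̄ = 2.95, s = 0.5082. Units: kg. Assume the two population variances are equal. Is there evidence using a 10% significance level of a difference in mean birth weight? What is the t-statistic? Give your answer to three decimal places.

Let group 1 = cohort A, group 2 = cohort B. H0: μ_1 = μ_2; H1: μ_1 ≠ μ_2 (two-sample pooled-variance t-test, two-sided).
s_p² = [(15−1)·0.4962² + (18−1)·0.5082²]/(15+18−2) = 0.252824
t = (3.454 − 2.95)/√[0.252824·(1/15 + 1/18)] = 2.867
df = n₁ + n₂ − 2 = 31
Two-sided p-value ≈ 0.0074
Since p ≈ 0.0074 < α = 0.1, reject H0; the evidence is statistically significant.

2.867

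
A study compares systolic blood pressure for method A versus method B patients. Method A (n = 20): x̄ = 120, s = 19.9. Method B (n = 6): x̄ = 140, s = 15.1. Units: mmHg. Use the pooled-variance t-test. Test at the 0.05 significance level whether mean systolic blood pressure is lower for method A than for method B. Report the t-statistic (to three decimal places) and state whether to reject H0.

t = -2.261; reject H0

Let group 1 = method A, group 2 = method B. H0: μ_1 = μ_2; H1: μ_1 < μ_2 (two-sample pooled-variance t-test, left-tailed).
s_p² = [(20−1)·19.9² + (6−1)·15.1²]/(20+6−2) = 361.01
t = (120 − 140)/√[361.01·(1/20 + 1/6)] = -2.261
df = n₁ + n₂ − 2 = 24
p-value = P(T ≤ -2.261) ≈ 0.0165
Since p ≈ 0.0165 < α = 0.05, reject H0; the data support H1.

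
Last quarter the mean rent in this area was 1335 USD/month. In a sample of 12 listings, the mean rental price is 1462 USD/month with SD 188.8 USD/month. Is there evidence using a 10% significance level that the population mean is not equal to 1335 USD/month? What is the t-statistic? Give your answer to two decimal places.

H0: μ = 1335; H1: μ ≠ 1335 (one-sample t-test, two-sided).
t = (x̄ − μ₀)/(s/√n) = (1462 − 1335)/(188.8/√12) = 2.33
df = n − 1 = 11
Two-sided p-value ≈ 0.0399
Since p ≈ 0.0399 < α = 0.1, reject H0; the data support H1.

2.33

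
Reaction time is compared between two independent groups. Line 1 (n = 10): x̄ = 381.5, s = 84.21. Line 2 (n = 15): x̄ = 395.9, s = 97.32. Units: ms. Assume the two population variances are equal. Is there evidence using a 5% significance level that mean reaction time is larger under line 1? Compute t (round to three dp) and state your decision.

t = -0.382; fail to reject H0

Let group 1 = line 1, group 2 = line 2. H0: μ_1 = μ_2; H1: μ_1 > μ_2 (two-sample pooled-variance t-test, right-tailed).
s_p² = [(10−1)·84.21² + (15−1)·97.32²]/(10+15−2) = 8539.93
t = (381.5 − 395.9)/√[8539.93·(1/10 + 1/15)] = -0.382
df = n₁ + n₂ − 2 = 23
p-value = P(T ≥ -0.382) ≈ 0.6469
Since p ≈ 0.6469 > α = 0.05, fail to reject H0; the evidence is not statistically significant.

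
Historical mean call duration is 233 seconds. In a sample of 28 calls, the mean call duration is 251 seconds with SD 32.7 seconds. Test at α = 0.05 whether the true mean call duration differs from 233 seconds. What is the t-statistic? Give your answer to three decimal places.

H0: μ = 233; H1: μ ≠ 233 (one-sample t-test, two-sided).
t = (x̄ − μ₀)/(s/√n) = (251 − 233)/(32.7/√28) = 2.913
df = n − 1 = 27
Two-sided p-value ≈ 0.007
Since p ≈ 0.007 < α = 0.05, reject H0; the data support H1.

2.913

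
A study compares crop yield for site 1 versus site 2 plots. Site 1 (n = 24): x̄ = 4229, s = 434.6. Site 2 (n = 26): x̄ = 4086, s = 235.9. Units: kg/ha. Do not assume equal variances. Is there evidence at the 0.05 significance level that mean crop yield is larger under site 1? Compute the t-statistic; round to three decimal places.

1.429

Let group 1 = site 1, group 2 = site 2. H0: μ_1 = μ_2; H1: μ_1 > μ_2 (Welch's two-sample t-test, right-tailed).
t = (x̄_1 − x̄_2)/√(s_1²/n_1 + s_2²/n_2) = (4229 − 4086)/√(434.6²/24 + 235.9²/26) = 1.429
Welch–Satterthwaite df ≈ 34.84
p-value = P(T ≥ 1.429) ≈ 0.081
Since p ≈ 0.081 > α = 0.05, fail to reject H0; the data do not provide sufficient evidence against H0.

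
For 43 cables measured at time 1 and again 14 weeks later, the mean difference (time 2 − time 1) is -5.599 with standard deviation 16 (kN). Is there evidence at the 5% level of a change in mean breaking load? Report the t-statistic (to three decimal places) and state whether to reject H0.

H0: μ_d = 0; H1: μ_d ≠ 0 (paired t-test on the differences, two-sided).
t = d̄/(s_d/√n) = -5.599/(16/√43) = -2.295
df = n − 1 = 42
Two-sided p-value ≈ 0.027
Since p ≈ 0.027 < α = 0.05, reject H0; the data support H1.

t = -2.295; reject H0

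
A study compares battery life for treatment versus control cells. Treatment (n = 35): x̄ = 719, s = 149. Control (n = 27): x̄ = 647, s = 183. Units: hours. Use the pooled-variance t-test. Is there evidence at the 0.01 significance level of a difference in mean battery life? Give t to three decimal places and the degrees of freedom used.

t = 1.708, df = 60

Let group 1 = treatment, group 2 = control. H0: μ_1 = μ_2; H1: μ_1 ≠ μ_2 (two-sample pooled-variance t-test, two-sided).
s_p² = [(35−1)·149² + (27−1)·183²]/(35+27−2) = 27092.5
t = (719 − 647)/√[27092.5·(1/35 + 1/27)] = 1.708
df = n₁ + n₂ − 2 = 60
Two-sided p-value ≈ 0.093
Since p ≈ 0.093 > α = 0.01, fail to reject H0; the evidence is not statistically significant.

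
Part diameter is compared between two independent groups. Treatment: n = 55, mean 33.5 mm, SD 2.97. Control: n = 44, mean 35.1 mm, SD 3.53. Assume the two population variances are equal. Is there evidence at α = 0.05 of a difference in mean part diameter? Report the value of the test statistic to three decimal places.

Let group 1 = treatment, group 2 = control. H0: μ_1 = μ_2; H1: μ_1 ≠ μ_2 (two-sample pooled-variance t-test, two-sided).
s_p² = [(55−1)·2.97² + (44−1)·3.53²]/(55+44−2) = 10.4345
t = (33.5 − 35.1)/√[10.4345·(1/55 + 1/44)] = -2.449
df = n₁ + n₂ − 2 = 97
Two-sided p-value ≈ 0.0161
Since p ≈ 0.0161 < α = 0.05, reject H0; the data support H1.

-2.449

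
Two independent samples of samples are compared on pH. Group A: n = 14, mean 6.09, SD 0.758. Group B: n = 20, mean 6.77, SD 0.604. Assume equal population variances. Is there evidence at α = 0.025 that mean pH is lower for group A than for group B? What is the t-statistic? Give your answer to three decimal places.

-2.909

Let group 1 = group A, group 2 = group B. H0: μ_1 = μ_2; H1: μ_1 < μ_2 (two-sample pooled-variance t-test, left-tailed).
s_p² = [(14−1)·0.758² + (20−1)·0.604²]/(14+20−2) = 0.450026
t = (6.09 − 6.77)/√[0.450026·(1/14 + 1/20)] = -2.909
df = n₁ + n₂ − 2 = 32
p-value = P(T ≤ -2.909) ≈ 0.0033
Since p ≈ 0.0033 < α = 0.025, reject H0; the evidence is statistically significant.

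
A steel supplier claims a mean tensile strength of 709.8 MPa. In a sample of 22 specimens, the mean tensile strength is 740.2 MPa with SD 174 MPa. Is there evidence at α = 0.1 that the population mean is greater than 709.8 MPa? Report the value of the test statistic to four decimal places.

0.8195

H0: μ = 709.8; H1: μ > 709.8 (one-sample t-test, right-tailed).
t = (x̄ − μ₀)/(s/√n) = (740.2 − 709.8)/(174/√22) = 0.8195
df = n − 1 = 21
p-value = P(T ≥ 0.8195) ≈ 0.2109
Since p ≈ 0.2109 > α = 0.1, fail to reject H0; the evidence is not statistically significant.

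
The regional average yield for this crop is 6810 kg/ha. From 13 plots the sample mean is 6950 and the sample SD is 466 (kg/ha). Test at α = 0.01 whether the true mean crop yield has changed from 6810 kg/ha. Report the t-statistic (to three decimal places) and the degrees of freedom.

t = 1.083, df = 12

H0: μ = 6810; H1: μ ≠ 6810 (one-sample t-test, two-sided).
t = (x̄ − μ₀)/(s/√n) = (6950 − 6810)/(466/√13) = 1.083
df = n − 1 = 12
Two-sided p-value ≈ 0.300
Since p ≈ 0.300 > α = 0.01, fail to reject H0; the evidence is not statistically significant.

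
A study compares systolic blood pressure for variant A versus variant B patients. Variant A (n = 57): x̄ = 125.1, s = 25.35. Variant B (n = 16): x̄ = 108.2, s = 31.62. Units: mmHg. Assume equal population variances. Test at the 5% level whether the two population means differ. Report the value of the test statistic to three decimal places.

Let group 1 = variant A, group 2 = variant B. H0: μ_1 = μ_2; H1: μ_1 ≠ μ_2 (two-sample pooled-variance t-test, two-sided).
s_p² = [(57−1)·25.35² + (16−1)·31.62²]/(57+16−2) = 718.088
t = (125.1 − 108.2)/√[718.088·(1/57 + 1/16)] = 2.229
df = n₁ + n₂ − 2 = 71
Two-sided p-value ≈ 0.0290
Since p ≈ 0.0290 < α = 0.05, reject H0; the data support H1.

2.229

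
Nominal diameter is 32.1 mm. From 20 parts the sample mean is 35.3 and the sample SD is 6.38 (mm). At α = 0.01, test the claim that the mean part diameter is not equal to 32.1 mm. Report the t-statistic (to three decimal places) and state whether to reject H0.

t = 2.243; fail to reject H0

H0: μ = 32.1; H1: μ ≠ 32.1 (one-sample t-test, two-sided).
t = (x̄ − μ₀)/(s/√n) = (35.3 − 32.1)/(6.38/√20) = 2.243
df = n − 1 = 19
Two-sided p-value ≈ 0.0370
Since p ≈ 0.0370 > α = 0.01, fail to reject H0; the evidence is not statistically significant.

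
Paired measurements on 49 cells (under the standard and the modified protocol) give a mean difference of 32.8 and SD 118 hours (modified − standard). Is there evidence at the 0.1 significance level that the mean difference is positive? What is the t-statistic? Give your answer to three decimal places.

H0: μ_d = 0; H1: μ_d > 0 (paired t-test on the differences, right-tailed).
t = d̄/(s_d/√n) = 32.8/(118/√49) = 1.946
df = n − 1 = 48
p-value = P(T ≥ 1.946) ≈ 0.029
Since p ≈ 0.029 < α = 0.1, reject H0; the evidence is statistically significant.

1.946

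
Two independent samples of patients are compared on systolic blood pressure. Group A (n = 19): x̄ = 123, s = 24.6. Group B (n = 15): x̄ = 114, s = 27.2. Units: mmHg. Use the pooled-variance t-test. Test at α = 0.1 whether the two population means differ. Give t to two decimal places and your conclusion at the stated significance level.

Let group 1 = group A, group 2 = group B. H0: μ_1 = μ_2; H1: μ_1 ≠ μ_2 (two-sample pooled-variance t-test, two-sided).
s_p² = [(19−1)·24.6² + (15−1)·27.2²]/(19+15−2) = 664.082
t = (123 − 114)/√[664.082·(1/19 + 1/15)] = 1.01
df = n₁ + n₂ − 2 = 32
Two-sided p-value ≈ 0.320
Since p ≈ 0.320 > α = 0.1, fail to reject H0; the data do not provide sufficient evidence against H0.

t = 1.01; fail to reject H0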